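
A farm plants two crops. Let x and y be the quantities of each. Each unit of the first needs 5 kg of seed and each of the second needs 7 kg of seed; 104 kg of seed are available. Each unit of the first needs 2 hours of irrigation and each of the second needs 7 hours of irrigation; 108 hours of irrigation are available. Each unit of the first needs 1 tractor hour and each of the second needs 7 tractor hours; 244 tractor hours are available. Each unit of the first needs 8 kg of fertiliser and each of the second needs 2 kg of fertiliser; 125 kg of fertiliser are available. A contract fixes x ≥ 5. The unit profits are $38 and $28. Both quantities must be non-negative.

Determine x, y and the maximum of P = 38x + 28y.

x = 29/2, y = 9/2, maximum P = 677

Extreme points and P = 38x + 28y:
  (125/8, 0) → P = 2375/4
  (5, 0) → P = 190
  (29/2, 9/2) → P = 677
  (5, 79/7) → P = 506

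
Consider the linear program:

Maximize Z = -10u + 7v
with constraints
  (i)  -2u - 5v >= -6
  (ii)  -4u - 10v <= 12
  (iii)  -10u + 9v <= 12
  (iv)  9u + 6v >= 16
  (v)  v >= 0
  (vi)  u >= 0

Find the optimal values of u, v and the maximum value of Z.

u = 4/3, v = 2/3, maximum Z = -26/3

Feasible corners and Z = -10u + 7v:
  (4/3, 2/3) → Z = -26/3
  (3, 0) → Z = -30
  (16/9, 0) → Z = -160/9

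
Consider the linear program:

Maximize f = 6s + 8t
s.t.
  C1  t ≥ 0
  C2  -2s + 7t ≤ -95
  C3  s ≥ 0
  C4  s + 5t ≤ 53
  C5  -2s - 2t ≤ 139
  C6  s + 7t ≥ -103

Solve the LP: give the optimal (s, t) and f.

Corner points and f = 6s + 8t:
  (95/2, 0) → f = 285
  (53, 0) → f = 318
  (846/17, 11/17) → f = 5164/17

s = 53, t = 0, maximum f = 318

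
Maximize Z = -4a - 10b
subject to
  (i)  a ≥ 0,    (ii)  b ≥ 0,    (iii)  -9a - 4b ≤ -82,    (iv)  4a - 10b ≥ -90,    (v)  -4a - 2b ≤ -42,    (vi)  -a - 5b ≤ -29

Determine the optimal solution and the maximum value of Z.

a = 76/9, b = 37/9, maximum Z = -674/9

The feasible region is unbounded (it extends along (5, 2), (1, 0)), but Z strictly decreases along every unbounded feasible direction, so there is no improving ray and the maximum is attained at a vertex.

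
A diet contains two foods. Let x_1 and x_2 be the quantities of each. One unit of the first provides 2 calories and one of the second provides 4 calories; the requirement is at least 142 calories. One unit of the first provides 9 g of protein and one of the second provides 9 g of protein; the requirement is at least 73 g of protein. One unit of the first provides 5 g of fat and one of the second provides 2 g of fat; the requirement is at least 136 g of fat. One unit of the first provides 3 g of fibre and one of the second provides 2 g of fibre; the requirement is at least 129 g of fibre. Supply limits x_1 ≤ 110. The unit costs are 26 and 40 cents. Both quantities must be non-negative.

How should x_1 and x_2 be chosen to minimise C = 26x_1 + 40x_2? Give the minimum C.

Feasible corners and C = 26x_1 + 40x_2:
  (0, 68) → C = 2720
  (71, 0) → C = 1846
  (110, 0) → C = 2860
  (29, 21) → C = 1594
  (7/2, 237/4) → C = 2461
The feasible region is unbounded (it extends along (0, 1)), but C strictly increases along every unbounded feasible direction, so there is no improving ray and the minimum is attained at a vertex.

x_1 = 29, x_2 = 21, minimum C = 1594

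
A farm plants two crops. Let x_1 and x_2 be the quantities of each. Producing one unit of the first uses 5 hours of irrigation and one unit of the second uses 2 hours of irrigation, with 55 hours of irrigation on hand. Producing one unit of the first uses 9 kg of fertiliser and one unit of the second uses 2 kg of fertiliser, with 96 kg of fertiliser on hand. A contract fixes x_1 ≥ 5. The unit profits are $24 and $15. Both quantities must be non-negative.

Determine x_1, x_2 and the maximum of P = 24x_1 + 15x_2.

Corner points and P = 24x_1 + 15x_2:
  (32/3, 0) → P = 256
  (5, 0) → P = 120
  (41/4, 15/8) → P = 2193/8
  (5, 15) → P = 345

x_1 = 5, x_2 = 15, maximum P = 345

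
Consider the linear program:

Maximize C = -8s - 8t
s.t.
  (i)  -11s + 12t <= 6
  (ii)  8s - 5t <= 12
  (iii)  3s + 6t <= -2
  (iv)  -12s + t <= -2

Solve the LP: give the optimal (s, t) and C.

Corner points and C = -8s - 8t:
  (62/63, -52/63) → C = -80/63
  (-1/26, -32/13) → C = 20
  (2/15, -2/5) → C = 32/15

The optimum lies where 8s - 5t = 12 and -12s + t = -2.
Solving simultaneously gives s = -1/26, t = -32/13.

s = -1/26, t = -32/13, maximum C = 20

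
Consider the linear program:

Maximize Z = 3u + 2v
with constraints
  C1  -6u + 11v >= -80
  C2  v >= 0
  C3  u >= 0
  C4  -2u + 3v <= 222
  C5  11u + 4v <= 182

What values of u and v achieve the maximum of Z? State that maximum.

u = 0, v = 91/2, maximum Z = 91

Corner points and Z = 3u + 2v:
  (40/3, 0) → Z = 40
  (2322/145, 212/145) → Z = 1478/29
  (0, 0) → Z = 0
  (0, 91/2) → Z = 91

The optimum lies where u = 0 and 11u + 4v = 182.
Solving simultaneously gives u = 0, v = 91/2.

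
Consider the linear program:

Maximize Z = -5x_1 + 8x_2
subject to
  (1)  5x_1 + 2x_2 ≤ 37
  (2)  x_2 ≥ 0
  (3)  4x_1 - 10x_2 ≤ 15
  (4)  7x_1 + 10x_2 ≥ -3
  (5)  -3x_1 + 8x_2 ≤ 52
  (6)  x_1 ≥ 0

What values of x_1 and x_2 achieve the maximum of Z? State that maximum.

Corner points and Z = -5x_1 + 8x_2:
  (200/29, 73/58) → Z = -708/29
  (96/23, 371/46) → Z = 1004/23
  (15/4, 0) → Z = -75/4
  (0, 0) → Z = 0
  (0, 13/2) → Z = 52

x_1 = 0, x_2 = 13/2, maximum Z = 52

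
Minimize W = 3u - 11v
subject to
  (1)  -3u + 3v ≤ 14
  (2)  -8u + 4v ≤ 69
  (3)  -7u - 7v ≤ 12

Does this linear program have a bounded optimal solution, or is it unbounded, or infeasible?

From the feasible point (-67/21, 31/21), moving in the direction (3, 3) keeps every constraint satisfied while W decreases without bound.

unbounded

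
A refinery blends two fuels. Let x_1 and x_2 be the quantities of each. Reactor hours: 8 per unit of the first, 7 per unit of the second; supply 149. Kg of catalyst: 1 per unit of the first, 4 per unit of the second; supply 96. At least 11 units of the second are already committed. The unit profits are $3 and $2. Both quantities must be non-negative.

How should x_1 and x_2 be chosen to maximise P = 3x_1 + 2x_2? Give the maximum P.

Corner points and P = 3x_1 + 2x_2:
  (0, 149/7) → P = 298/7
  (0, 11) → P = 22
  (9, 11) → P = 49

x_1 = 9, x_2 = 11, maximum P = 49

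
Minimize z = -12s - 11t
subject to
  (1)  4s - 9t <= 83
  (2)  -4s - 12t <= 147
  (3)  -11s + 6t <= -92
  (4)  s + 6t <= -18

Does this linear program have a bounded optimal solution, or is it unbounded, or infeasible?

Extreme points and z = -12s - 11t:
  (22/5, -109/15) → z = 407/15
  (112/11, -155/33) → z = -2327/33
  (37/6, -145/36) → z = -1069/36
The feasible region has finitely many vertices and no improving ray; the minimum is -2327/33 at (112/11, -155/33).

bounded optimum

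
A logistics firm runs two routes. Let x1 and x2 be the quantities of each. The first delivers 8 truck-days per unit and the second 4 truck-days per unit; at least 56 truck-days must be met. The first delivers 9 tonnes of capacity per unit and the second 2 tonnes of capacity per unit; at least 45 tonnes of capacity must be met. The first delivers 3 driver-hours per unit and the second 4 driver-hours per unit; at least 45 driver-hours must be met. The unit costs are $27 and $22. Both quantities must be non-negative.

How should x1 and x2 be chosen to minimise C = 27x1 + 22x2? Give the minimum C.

The feasible region is unbounded (it extends along (0, 1), (1, 0)), but C strictly increases along every unbounded feasible direction, so there is no improving ray and the minimum is attained at a vertex.

The optimum lies where 9x1 + 2x2 = 45 and 3x1 + 4x2 = 45.
Solving simultaneously gives x1 = 3, x2 = 9.

x1 = 3, x2 = 9, minimum C = 279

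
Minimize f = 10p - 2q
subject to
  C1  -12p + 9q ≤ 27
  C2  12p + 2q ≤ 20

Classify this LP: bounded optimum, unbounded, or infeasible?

unbounded

From the feasible point (21/22, 47/11), moving in the direction (-9, -12) keeps every constraint satisfied while f decreases without bound.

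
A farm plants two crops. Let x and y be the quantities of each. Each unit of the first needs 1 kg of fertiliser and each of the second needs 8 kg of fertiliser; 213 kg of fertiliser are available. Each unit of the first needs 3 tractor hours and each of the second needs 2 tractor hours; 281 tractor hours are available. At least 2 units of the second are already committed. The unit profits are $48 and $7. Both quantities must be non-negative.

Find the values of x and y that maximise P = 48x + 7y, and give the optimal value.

x = 277/3, y = 2, maximum P = 4446

Extreme points and P = 48x + 7y:
  (0, 213/8) → P = 1491/8
  (0, 2) → P = 14
  (911/11, 179/11) → P = 44981/11
  (277/3, 2) → P = 4446

The binding constraints are 3x + 2y = 281 and y = 2.
Solving simultaneously gives x = 277/3, y = 2.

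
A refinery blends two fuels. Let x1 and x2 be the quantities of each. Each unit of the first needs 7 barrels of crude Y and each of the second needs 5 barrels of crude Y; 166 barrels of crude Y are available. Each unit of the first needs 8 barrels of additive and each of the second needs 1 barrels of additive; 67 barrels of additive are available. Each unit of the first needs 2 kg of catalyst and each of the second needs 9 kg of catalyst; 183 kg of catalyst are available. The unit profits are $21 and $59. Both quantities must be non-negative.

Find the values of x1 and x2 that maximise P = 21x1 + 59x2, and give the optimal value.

x1 = 6, x2 = 19, maximum P = 1247

Corner points and P = 21x1 + 59x2:
  (0, 0) → P = 0
  (0, 61/3) → P = 3599/3
  (67/8, 0) → P = 1407/8
  (6, 19) → P = 1247

At the optimal vertex, 8x1 + x2 = 67 and 2x1 + 9x2 = 183.
Solving simultaneously gives x1 = 6, x2 = 19.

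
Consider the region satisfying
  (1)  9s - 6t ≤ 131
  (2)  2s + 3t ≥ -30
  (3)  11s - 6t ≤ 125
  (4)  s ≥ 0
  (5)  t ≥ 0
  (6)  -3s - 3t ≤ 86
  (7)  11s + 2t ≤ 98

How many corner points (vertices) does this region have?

3

Intersecting each pair of boundary lines and keeping only the points that satisfy every inequality leaves:
  (0, 0)
  (0, 49)
  (98/11, 0)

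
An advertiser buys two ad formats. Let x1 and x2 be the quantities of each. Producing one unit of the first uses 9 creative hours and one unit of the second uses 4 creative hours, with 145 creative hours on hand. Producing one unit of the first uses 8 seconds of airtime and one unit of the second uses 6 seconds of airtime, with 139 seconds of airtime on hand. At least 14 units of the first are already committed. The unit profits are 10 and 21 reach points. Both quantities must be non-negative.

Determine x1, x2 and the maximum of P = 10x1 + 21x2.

Extreme points and P = 10x1 + 21x2:
  (145/9, 0) → P = 1450/9
  (14, 0) → P = 140
  (157/11, 91/22) → P = 5051/22
  (14, 9/2) → P = 469/2

The binding constraints are 8x1 + 6x2 = 139 and x1 = 14.
Solving simultaneously gives x1 = 14, x2 = 9/2.

x1 = 14, x2 = 9/2, maximum P = 469/2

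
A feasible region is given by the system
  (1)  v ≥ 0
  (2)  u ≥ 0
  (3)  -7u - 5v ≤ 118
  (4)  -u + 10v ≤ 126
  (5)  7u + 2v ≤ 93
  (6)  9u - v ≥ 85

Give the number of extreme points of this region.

Intersecting each pair of boundary lines and keeping only the points that satisfy every inequality leaves:
  (93/7, 0)
  (85/9, 0)
  (263/25, 242/25)

3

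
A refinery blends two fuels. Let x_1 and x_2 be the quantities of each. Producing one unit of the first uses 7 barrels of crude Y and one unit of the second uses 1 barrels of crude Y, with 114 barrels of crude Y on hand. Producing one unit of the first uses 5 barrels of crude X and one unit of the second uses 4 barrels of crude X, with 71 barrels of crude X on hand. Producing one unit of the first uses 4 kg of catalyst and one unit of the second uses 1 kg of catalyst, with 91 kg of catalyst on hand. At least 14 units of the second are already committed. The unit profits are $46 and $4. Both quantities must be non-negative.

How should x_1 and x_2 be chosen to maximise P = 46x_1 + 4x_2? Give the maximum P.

x_1 = 3, x_2 = 14, maximum P = 194

Vertices and P = 46x_1 + 4x_2:
  (0, 71/4) → P = 71
  (0, 14) → P = 56
  (3, 14) → P = 194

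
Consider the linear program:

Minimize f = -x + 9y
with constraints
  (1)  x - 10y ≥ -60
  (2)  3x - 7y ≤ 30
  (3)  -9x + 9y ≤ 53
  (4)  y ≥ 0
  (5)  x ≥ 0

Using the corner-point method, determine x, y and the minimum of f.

Feasible corners and f = -x + 9y:
  (720/23, 210/23) → f = 1170/23
  (10/81, 487/81) → f = 4373/81
  (10, 0) → f = -10
  (0, 53/9) → f = 53
  (0, 0) → f = 0

x = 10, y = 0, minimum f = -10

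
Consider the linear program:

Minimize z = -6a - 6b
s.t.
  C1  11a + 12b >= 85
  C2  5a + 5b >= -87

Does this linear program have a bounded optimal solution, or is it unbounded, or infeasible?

From the feasible point (-1469/5, 1382/5), moving in the direction (12, -11) keeps every constraint satisfied while z decreases without bound.

unbounded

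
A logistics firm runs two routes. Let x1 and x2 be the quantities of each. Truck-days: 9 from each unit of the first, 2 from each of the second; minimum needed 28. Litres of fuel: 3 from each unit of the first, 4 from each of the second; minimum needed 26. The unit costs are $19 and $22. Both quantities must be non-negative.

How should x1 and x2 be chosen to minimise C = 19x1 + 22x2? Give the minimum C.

Corner points and C = 19x1 + 22x2:
  (0, 14) → C = 308
  (26/3, 0) → C = 494/3
  (2, 5) → C = 148
The feasible region is unbounded (it extends along (0, 1), (1, 0)), but C strictly increases along every unbounded feasible direction, so there is no improving ray and the minimum is attained at a vertex.

At the optimal vertex, 9x1 + 2x2 = 28 and 3x1 + 4x2 = 26.
Solving simultaneously gives x1 = 2, x2 = 5.

x1 = 2, x2 = 5, minimum C = 148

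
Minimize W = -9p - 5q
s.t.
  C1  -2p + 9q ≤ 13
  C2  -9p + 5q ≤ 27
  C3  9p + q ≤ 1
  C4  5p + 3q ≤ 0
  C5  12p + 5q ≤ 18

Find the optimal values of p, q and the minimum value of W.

p = 3/22, q = -5/22, minimum W = -1/11

Feasible corners and W = -9p - 5q:
  (-178/71, 63/71) → W = 1287/71
  (-13/17, 65/51) → W = 26/51
  (3/22, -5/22) → W = -1/11
The feasible region is unbounded (it extends along (-5, -9), (1, -9)), but W strictly increases along every unbounded feasible direction, so there is no improving ray and the minimum is attained at a vertex.

The binding constraints are 9p + q = 1 and 5p + 3q = 0.
Solving simultaneously gives p = 3/22, q = -5/22.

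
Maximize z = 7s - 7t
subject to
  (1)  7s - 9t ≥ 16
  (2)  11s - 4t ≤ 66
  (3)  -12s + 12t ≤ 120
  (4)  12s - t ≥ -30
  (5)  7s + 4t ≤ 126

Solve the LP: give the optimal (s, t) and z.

Feasible corners and z = 7s - 7t:
  (530/71, 286/71) → z = 1708/71
  (-286/101, -402/101) → z = 812/101
  (-186/37, -1122/37) → z = 6552/37

s = -186/37, t = -1122/37, maximum z = 6552/37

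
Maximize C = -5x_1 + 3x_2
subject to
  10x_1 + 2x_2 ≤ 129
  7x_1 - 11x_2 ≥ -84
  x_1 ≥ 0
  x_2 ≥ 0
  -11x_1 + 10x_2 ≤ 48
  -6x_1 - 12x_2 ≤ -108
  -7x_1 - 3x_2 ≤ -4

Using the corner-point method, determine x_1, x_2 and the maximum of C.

Corner points and C = -5x_1 + 3x_2:
  (1251/124, 1743/124) → C = -513/62
  (37/3, 17/6) → C = -319/6
  (104/17, 196/17) → C = 4
  (21/8, 123/16) → C = 159/16

The optimum lies where -11x_1 + 10x_2 = 48 and -6x_1 - 12x_2 = -108.
Solving simultaneously gives x_1 = 21/8, x_2 = 123/16.

x_1 = 21/8, x_2 = 123/16, maximum C = 159/16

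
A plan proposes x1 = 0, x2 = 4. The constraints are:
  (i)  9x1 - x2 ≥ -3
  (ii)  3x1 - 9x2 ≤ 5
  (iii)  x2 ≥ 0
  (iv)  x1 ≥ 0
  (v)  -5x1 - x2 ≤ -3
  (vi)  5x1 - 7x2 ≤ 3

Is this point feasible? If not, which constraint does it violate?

Constraint (i): 9x1 - x2 = -4, which is not ≥ -3. All other constraints are satisfied.

not feasible — violates (i)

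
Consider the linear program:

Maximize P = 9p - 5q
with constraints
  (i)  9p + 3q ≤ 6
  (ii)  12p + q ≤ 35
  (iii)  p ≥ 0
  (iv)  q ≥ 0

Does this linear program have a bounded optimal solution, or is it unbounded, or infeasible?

Vertices and P = 9p - 5q:
  (0, 2) → P = -10
  (2/3, 0) → P = 6
  (0, 0) → P = 0
The feasible region has finitely many vertices and no improving ray; the maximum is 6 at (2/3, 0).

bounded optimum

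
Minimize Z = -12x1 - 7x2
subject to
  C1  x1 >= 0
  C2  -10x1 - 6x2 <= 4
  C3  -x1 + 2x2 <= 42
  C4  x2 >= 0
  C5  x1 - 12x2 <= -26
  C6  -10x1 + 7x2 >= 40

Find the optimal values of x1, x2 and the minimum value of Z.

x1 = 214/13, x2 = 380/13, minimum Z = -5228/13

Extreme points and Z = -12x1 - 7x2:
  (0, 21) → Z = -147
  (0, 40/7) → Z = -40
  (214/13, 380/13) → Z = -5228/13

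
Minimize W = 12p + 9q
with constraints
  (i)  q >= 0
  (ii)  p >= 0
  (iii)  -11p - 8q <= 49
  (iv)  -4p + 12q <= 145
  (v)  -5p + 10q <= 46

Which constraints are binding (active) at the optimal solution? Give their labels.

(i) and (ii)

Feasible corners and W = 12p + 9q:
  (0, 0) → W = 0
  (0, 23/5) → W = 207/5
  (449/10, 541/20) → W = 3129/4
The feasible region is unbounded (it extends along (3, 1), (1, 0)), but W strictly increases along every unbounded feasible direction, so there is no improving ray and the minimum is attained at a vertex.

The minimum is at (0, 0). Substituting into each constraint, equality holds for (i) and (ii); the remaining constraints have slack.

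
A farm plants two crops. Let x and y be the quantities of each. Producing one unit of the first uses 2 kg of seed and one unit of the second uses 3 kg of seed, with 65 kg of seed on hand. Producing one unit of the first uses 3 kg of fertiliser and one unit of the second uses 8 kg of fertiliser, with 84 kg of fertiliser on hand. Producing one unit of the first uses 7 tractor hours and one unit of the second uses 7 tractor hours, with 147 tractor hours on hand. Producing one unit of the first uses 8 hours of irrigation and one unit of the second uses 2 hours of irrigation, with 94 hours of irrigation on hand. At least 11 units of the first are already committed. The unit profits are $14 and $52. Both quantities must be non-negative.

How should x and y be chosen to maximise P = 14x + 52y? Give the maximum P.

x = 11, y = 3, maximum P = 310

Extreme points and P = 14x + 52y:
  (47/4, 0) → P = 329/2
  (11, 0) → P = 154
  (11, 3) → P = 310

At the optimal vertex, 8x + 2y = 94 and x = 11.
Solving simultaneously gives x = 11, y = 3.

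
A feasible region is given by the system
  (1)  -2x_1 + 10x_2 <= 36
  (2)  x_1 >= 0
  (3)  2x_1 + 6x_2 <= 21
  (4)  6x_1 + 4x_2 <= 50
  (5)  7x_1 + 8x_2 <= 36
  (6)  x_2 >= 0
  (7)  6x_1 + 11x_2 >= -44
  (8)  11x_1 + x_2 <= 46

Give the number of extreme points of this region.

Pairwise boundary intersections that survive every other constraint:
  (0, 7/2)
  (0, 0)
  (24/13, 75/26)
  (332/81, 74/81)
  (46/11, 0)

5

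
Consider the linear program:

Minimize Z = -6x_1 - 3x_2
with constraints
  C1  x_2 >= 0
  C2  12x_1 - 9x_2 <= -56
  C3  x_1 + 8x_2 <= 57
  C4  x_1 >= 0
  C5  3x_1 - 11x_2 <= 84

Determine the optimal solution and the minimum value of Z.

x_1 = 13/21, x_2 = 148/21, minimum Z = -174/7

Vertices and Z = -6x_1 - 3x_2:
  (13/21, 148/21) → Z = -174/7
  (0, 56/9) → Z = -56/3
  (0, 57/8) → Z = -171/8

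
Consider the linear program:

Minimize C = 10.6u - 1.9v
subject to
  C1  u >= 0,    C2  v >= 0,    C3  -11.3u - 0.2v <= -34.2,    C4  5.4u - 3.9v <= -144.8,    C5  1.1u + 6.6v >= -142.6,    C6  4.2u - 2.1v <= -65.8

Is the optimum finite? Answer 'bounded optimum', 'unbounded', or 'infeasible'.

unbounded

From the feasible point (0, 171), moving in the direction (0, 1) keeps every constraint satisfied while C decreases without bound.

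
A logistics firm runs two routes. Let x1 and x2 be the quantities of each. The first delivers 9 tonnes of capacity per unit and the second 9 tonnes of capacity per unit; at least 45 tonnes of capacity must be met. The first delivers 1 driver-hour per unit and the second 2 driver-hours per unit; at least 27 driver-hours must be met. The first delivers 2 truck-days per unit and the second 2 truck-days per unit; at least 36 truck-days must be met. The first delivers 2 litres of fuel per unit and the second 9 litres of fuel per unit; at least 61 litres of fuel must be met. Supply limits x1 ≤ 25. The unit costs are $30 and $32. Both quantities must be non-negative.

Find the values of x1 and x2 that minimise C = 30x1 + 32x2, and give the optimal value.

Feasible corners and C = 30x1 + 32x2:
  (0, 18) → C = 576
  (9, 9) → C = 558
  (121/5, 7/5) → C = 3854/5
  (25, 11/9) → C = 7102/9
The feasible region is unbounded (it extends along (0, 1)), but C strictly increases along every unbounded feasible direction, so there is no improving ray and the minimum is attained at a vertex.

x1 = 9, x2 = 9, minimum C = 558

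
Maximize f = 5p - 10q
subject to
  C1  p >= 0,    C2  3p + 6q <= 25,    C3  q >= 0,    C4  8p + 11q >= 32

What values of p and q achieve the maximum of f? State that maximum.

p = 25/3, q = 0, maximum f = 125/3

Extreme points and f = 5p - 10q:
  (0, 25/6) → f = -125/3
  (0, 32/11) → f = -320/11
  (25/3, 0) → f = 125/3
  (4, 0) → f = 20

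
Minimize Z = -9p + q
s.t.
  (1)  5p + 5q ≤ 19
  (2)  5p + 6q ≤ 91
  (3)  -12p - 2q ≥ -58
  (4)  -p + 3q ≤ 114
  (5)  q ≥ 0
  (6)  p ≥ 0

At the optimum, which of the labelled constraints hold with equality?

Vertices and Z = -9p + q:
  (19/5, 0) → Z = -171/5
  (0, 19/5) → Z = 19/5
  (0, 0) → Z = 0

The minimum is at (19/5, 0). Substituting into each constraint, equality holds for (1) and (5); the remaining constraints have slack.

(1) and (5)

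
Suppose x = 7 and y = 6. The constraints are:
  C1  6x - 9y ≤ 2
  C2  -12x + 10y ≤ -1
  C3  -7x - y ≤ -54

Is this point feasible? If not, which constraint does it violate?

C1: -12 ≤ 2 ✓
C2: -24 ≤ -1 ✓
C3: -55 ≤ -54 ✓

feasible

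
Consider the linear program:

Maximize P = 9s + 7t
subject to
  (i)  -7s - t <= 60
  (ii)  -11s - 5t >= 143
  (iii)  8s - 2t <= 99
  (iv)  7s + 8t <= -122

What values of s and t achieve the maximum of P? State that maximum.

s = -157/24, t = -341/24, maximum P = -475/3

Extreme points and P = 9s + 7t:
  (-157/24, -341/24) → P = -475/3
  (-21/22, -1173/22) → P = -4200/11
  (209/62, -2233/62) → P = -6875/31

The binding constraints are -7s - t = 60 and -11s - 5t = 143.
Solving simultaneously gives s = -157/24, t = -341/24.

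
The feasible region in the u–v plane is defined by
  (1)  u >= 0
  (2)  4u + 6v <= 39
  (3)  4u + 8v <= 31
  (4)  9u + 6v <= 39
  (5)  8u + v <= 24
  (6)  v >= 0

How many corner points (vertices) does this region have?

5

Intersecting each pair of boundary lines and keeping only the points that satisfy every inequality leaves:
  (0, 31/8)
  (0, 0)
  (21/8, 41/16)
  (35/13, 32/13)
  (3, 0)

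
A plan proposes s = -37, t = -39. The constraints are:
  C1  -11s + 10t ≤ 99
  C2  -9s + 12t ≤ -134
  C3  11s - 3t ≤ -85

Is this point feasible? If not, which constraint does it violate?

feasible

C1: 17 ≤ 99 ✓
C2: -135 ≤ -134 ✓
C3: -290 ≤ -85 ✓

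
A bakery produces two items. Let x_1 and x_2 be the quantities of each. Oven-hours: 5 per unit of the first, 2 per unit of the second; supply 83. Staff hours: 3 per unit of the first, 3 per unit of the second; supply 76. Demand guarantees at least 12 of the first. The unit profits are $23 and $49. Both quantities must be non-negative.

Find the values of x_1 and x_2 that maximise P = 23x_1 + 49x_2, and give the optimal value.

Feasible corners and P = 23x_1 + 49x_2:
  (83/5, 0) → P = 1909/5
  (12, 0) → P = 276
  (12, 23/2) → P = 1679/2

The binding constraints are 5x_1 + 2x_2 = 83 and x_1 = 12.
Solving simultaneously gives x_1 = 12, x_2 = 23/2.

x_1 = 12, x_2 = 23/2, maximum P = 1679/2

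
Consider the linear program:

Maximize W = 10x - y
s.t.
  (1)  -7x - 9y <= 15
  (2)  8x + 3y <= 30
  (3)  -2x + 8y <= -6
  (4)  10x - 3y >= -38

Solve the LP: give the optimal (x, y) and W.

x = 105/17, y = -110/17, maximum W = 1160/17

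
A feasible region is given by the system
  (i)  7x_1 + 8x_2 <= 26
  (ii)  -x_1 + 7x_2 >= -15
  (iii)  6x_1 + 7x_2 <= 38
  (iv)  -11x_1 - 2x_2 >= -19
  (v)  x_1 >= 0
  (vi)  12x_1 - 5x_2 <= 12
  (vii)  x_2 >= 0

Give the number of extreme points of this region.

Intersecting each pair of boundary lines and keeping only the points that satisfy every inequality leaves:
  (50/37, 153/74)
  (0, 13/4)
  (119/79, 96/79)
  (0, 0)
  (1, 0)

5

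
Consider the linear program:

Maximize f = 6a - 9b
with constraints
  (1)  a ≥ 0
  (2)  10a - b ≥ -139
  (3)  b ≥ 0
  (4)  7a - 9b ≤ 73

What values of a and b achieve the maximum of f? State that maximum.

a = 73/7, b = 0, maximum f = 438/7

Extreme points and f = 6a - 9b:
  (0, 139) → f = -1251
  (0, 0) → f = 0
  (73/7, 0) → f = 438/7
The feasible region is unbounded (it extends along (9, 7), (1, 10)), but f strictly decreases along every unbounded feasible direction, so there is no improving ray and the maximum is attained at a vertex.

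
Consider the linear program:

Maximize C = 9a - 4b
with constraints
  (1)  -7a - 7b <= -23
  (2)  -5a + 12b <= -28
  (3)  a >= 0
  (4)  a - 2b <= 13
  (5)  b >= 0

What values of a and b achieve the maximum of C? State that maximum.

a = 50, b = 37/2, maximum C = 376

Feasible corners and C = 9a - 4b:
  (50, 37/2) → C = 376
  (28/5, 0) → C = 252/5
  (13, 0) → C = 117

At the optimal vertex, -5a + 12b = -28 and a - 2b = 13.
Solving simultaneously gives a = 50, b = 37/2.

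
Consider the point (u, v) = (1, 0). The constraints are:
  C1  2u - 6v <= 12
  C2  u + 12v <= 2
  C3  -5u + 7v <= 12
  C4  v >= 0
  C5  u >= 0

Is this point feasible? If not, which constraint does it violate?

feasible

C1: 2 ≤ 12 ✓
C2: 1 ≤ 2 ✓
C3: -5 ≤ 12 ✓
C4: 0 ≥ 0 ✓
C5: 1 ≥ 0 ✓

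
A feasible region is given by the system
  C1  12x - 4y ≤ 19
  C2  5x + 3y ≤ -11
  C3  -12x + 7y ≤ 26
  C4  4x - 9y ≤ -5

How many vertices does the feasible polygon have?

Pairwise boundary intersections that survive every other constraint:
  (-155/71, -2/71)
  (-2, -1/3)
  (-199/80, -11/20)

3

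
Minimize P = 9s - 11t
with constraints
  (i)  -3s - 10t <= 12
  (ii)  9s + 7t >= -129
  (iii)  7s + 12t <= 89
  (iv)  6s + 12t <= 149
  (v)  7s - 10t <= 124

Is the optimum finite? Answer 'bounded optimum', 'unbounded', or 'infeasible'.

bounded optimum

Extreme points and P = 9s - 11t:
  (-402/23, 93/23) → P = -4641/23
  (56/5, -114/25) → P = 3774/25
  (-2171/59, 1704/59) → P = -38283/59
  (1189/77, -35/22) → P = 24097/154
The feasible region has finitely many vertices and no improving ray; the minimum is -38283/59 at (-2171/59, 1704/59).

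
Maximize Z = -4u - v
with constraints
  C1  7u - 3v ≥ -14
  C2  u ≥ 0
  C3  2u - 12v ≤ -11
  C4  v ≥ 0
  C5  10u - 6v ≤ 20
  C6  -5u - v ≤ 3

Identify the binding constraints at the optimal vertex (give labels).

C2 and C3

Extreme points and Z = -4u - v:
  (0, 14/3) → Z = -14/3
  (0, 11/12) → Z = -11/12
  (17/6, 25/18) → Z = -229/18
The feasible region is unbounded (it extends along (3, 7), (3, 5)), but Z strictly decreases along every unbounded feasible direction, so there is no improving ray and the maximum is attained at a vertex.

The maximum is at (0, 11/12). Substituting into each constraint, equality holds for C2 and C3; the remaining constraints have slack.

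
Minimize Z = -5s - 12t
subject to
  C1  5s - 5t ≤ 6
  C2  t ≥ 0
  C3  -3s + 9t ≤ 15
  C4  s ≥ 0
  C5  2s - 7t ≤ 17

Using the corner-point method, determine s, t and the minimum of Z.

Feasible corners and Z = -5s - 12t:
  (6/5, 0) → Z = -6
  (43/10, 31/10) → Z = -587/10
  (0, 0) → Z = 0
  (0, 5/3) → Z = -20

The binding constraints are 5s - 5t = 6 and -3s + 9t = 15.
Solving simultaneously gives s = 43/10, t = 31/10.

s = 43/10, t = 31/10, minimum Z = -587/10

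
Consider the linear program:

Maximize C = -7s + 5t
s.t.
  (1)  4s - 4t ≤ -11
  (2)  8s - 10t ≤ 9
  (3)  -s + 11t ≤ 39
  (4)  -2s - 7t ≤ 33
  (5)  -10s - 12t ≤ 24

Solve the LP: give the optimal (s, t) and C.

Vertices and C = -7s + 5t:
  (7/8, 29/8) → C = 12
  (-57/22, 7/44) → C = 833/44
  (-6, 3) → C = 57

At the optimal vertex, -s + 11t = 39 and -10s - 12t = 24.
Solving simultaneously gives s = -6, t = 3.

s = -6, t = 3, maximum C = 57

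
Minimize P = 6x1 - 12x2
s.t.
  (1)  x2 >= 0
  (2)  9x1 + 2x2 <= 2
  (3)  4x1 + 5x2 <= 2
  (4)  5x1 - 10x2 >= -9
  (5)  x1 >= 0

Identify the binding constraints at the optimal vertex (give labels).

(3) and (5)

Feasible corners and P = 6x1 - 12x2:
  (2/9, 0) → P = 4/3
  (0, 0) → P = 0
  (6/37, 10/37) → P = -84/37
  (0, 2/5) → P = -24/5

The minimum is at (0, 2/5). Substituting into each constraint, equality holds for (3) and (5); the remaining constraints have slack.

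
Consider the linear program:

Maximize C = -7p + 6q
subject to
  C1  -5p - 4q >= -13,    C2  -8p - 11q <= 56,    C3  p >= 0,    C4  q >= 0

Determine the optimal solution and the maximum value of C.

Vertices and C = -7p + 6q:
  (0, 13/4) → C = 39/2
  (13/5, 0) → C = -91/5
  (0, 0) → C = 0

p = 0, q = 13/4, maximum C = 39/2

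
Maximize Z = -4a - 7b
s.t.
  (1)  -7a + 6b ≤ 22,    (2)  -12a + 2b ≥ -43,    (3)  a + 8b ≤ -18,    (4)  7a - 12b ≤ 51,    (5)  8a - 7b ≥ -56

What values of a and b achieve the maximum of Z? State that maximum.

a = -95/7, b = -73/6, maximum Z = 5857/42

Corner points and Z = -4a - 7b:
  (-142/31, -52/31) → Z = 932/31
  (-95/7, -73/6) → Z = 5857/42
  (48/17, -177/68) → Z = 471/68

At the optimal vertex, -7a + 6b = 22 and 7a - 12b = 51.
Solving simultaneously gives a = -95/7, b = -73/6.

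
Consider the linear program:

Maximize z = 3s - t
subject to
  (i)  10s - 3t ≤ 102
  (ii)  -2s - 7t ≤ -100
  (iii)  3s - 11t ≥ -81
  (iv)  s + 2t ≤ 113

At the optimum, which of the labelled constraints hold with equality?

(i) and (ii)

Vertices and z = 3s - t:
  (507/38, 199/19) → z = 1123/38
  (1365/101, 1116/101) → z = 2979/101
  (533/43, 462/43) → z = 1137/43

The maximum is at (507/38, 199/19). Substituting into each constraint, equality holds for (i) and (ii); the remaining constraints have slack.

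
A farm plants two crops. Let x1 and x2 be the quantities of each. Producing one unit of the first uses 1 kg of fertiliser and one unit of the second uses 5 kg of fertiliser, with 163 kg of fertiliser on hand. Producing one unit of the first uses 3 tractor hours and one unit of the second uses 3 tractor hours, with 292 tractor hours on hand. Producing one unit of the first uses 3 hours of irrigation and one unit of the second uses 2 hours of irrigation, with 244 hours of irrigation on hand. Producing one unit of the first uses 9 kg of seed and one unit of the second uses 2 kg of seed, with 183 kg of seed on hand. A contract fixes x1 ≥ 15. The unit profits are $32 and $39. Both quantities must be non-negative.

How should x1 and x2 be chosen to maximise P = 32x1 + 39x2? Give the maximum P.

Extreme points and P = 32x1 + 39x2:
  (61/3, 0) → P = 1952/3
  (15, 0) → P = 480
  (15, 24) → P = 1416

x1 = 15, x2 = 24, maximum P = 1416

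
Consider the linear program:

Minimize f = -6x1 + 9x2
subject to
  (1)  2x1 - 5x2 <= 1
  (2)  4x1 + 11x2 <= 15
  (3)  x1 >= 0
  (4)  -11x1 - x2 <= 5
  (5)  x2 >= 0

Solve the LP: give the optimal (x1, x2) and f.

x1 = 43/21, x2 = 13/21, minimum f = -47/7

Vertices and f = -6x1 + 9x2:
  (43/21, 13/21) → f = -47/7
  (1/2, 0) → f = -3
  (0, 15/11) → f = 135/11
  (0, 0) → f = 0

At the optimal vertex, 2x1 - 5x2 = 1 and 4x1 + 11x2 = 15.
Solving simultaneously gives x1 = 43/21, x2 = 13/21.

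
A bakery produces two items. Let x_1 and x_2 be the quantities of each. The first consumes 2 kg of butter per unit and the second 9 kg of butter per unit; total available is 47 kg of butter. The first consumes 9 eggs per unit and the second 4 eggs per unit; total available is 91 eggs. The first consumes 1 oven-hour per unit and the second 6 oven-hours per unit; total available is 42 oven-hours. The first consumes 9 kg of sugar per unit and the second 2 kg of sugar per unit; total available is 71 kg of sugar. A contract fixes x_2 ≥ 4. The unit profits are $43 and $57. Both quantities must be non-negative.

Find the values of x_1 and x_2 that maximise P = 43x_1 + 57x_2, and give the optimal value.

x_1 = 11/2, x_2 = 4, maximum P = 929/2

Feasible corners and P = 43x_1 + 57x_2:
  (0, 47/9) → P = 893/3
  (0, 4) → P = 228
  (11/2, 4) → P = 929/2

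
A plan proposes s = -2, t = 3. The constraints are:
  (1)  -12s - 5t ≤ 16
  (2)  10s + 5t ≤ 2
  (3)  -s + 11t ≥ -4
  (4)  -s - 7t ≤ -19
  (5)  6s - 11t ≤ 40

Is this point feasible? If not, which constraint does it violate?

(1): 9 ≤ 16 ✓
(2): -5 ≤ 2 ✓
(3): 35 ≥ -4 ✓
(4): -19 ≤ -19 ✓
(5): -45 ≤ 40 ✓

feasible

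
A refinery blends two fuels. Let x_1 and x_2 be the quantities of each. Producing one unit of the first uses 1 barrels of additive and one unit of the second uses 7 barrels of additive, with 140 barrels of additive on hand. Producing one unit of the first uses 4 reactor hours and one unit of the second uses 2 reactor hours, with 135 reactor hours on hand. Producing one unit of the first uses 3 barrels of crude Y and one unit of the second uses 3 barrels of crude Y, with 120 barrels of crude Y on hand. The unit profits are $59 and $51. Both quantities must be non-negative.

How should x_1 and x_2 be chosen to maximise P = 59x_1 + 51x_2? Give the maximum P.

x_1 = 55/2, x_2 = 25/2, maximum P = 2260

Extreme points and P = 59x_1 + 51x_2:
  (0, 0) → P = 0
  (0, 20) → P = 1020
  (135/4, 0) → P = 7965/4
  (70/3, 50/3) → P = 6680/3
  (55/2, 25/2) → P = 2260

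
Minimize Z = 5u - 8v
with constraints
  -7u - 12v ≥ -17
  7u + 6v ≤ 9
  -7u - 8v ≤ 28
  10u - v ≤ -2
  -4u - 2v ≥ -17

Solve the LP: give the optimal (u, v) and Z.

u = -118/7, v = 45/4, minimum Z = -1220/7

At the optimal vertex, -7u - 12v = -17 and -7u - 8v = 28.
Solving simultaneously gives u = -118/7, v = 45/4.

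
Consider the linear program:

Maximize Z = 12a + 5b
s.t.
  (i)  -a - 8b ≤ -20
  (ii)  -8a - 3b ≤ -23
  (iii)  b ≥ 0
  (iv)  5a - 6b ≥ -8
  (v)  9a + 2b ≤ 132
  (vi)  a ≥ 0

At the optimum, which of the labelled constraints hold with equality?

(iv) and (v)

Feasible corners and Z = 12a + 5b:
  (124/61, 137/61) → Z = 2173/61
  (508/35, 24/35) → Z = 888/5
  (38/21, 179/63) → Z = 2263/63
  (97/8, 183/16) → Z = 3243/16

The maximum is at (97/8, 183/16). Substituting into each constraint, equality holds for (iv) and (v); the remaining constraints have slack.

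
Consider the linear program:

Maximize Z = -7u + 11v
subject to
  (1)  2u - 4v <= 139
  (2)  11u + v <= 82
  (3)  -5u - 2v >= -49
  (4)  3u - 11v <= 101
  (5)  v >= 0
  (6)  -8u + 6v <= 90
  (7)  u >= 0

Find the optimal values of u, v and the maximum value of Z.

Extreme points and Z = -7u + 11v:
  (115/17, 129/17) → Z = 614/17
  (82/11, 0) → Z = -574/11
  (57/23, 421/23) → Z = 184
  (0, 0) → Z = 0
  (0, 15) → Z = 165

u = 57/23, v = 421/23, maximum Z = 184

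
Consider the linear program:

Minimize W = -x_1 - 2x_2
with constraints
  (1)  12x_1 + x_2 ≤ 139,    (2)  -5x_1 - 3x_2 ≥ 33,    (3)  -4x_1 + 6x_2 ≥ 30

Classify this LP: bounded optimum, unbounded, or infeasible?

From the feasible point (-48/7, 3/7), moving in the direction (-3, 5) keeps every constraint satisfied while W decreases without bound.

unbounded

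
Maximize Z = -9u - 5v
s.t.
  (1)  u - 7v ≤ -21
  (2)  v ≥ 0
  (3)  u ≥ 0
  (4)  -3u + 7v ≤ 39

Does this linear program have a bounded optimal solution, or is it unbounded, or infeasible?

bounded optimum

Feasible corners and Z = -9u - 5v:
  (0, 3) → Z = -15
  (0, 39/7) → Z = -195/7
The feasible region has finitely many vertices and no improving ray; the maximum is -15 at (0, 3).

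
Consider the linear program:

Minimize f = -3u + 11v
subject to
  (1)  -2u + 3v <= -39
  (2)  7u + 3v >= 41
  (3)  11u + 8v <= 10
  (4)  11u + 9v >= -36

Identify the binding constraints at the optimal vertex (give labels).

Extreme points and f = -3u + 11v:
  (298/23, -381/23) → f = -5085/23
  (159/10, -703/30) → f = -4582/15
  (378/11, -46) → f = -6700/11

The minimum is at (378/11, -46). Substituting into each constraint, equality holds for (3) and (4); the remaining constraints have slack.

(3) and (4)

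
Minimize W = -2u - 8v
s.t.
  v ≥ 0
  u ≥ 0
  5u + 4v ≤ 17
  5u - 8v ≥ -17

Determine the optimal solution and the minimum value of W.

u = 17/15, v = 17/6, minimum W = -374/15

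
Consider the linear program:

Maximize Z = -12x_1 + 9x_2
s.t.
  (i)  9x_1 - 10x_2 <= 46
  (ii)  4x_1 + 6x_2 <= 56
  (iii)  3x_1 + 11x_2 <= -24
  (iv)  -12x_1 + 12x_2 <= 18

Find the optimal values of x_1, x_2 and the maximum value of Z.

Corner points and Z = -12x_1 + 9x_2:
  (266/129, -118/43) → Z = -2126/43
  (-61, -119/2) → Z = 393/2
  (-81/28, -39/28) → Z = 621/28

x_1 = -61, x_2 = -119/2, maximum Z = 393/2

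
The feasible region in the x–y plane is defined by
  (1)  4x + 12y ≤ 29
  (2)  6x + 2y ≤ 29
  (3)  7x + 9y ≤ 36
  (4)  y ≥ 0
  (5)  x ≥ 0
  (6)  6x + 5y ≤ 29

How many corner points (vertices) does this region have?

5

Intersecting each pair of boundary lines and keeping only the points that satisfy every inequality leaves:
  (57/16, 59/48)
  (0, 29/12)
  (29/6, 0)
  (81/19, 13/19)
  (0, 0)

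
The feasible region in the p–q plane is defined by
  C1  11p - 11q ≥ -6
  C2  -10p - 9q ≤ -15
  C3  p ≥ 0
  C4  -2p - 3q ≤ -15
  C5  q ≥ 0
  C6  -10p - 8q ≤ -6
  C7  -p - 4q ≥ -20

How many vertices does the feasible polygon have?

4

Of the 21 pairwise boundary intersections, those satisfying every inequality are:
  (147/55, 177/55)
  (196/55, 226/55)
  (15/2, 0)
  (20, 0)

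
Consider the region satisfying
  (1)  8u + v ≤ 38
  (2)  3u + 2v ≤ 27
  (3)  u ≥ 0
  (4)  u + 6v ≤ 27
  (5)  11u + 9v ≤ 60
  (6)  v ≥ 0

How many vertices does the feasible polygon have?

Intersecting each pair of boundary lines and keeping only the points that satisfy every inequality leaves:
  (282/61, 62/61)
  (19/4, 0)
  (0, 9/2)
  (0, 0)
  (39/19, 79/19)

5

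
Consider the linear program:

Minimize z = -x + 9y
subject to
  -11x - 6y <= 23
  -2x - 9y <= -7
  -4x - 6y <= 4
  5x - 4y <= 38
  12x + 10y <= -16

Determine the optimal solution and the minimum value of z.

x = -107/44, y = 29/22, minimum z = 629/44

Extreme points and z = -x + 9y:
  (-83/29, 41/29) → z = 452/29
  (-67/19, 50/19) → z = 517/19
  (-107/44, 29/22) → z = 629/44

The binding constraints are -2x - 9y = -7 and 12x + 10y = -16.
Solving simultaneously gives x = -107/44, y = 29/22.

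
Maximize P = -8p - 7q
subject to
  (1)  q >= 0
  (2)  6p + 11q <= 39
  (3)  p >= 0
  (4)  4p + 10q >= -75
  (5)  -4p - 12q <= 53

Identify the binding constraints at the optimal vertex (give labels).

Corner points and P = -8p - 7q:
  (13/2, 0) → P = -52
  (0, 0) → P = 0
  (0, 39/11) → P = -273/11

The maximum is at (0, 0). Substituting into each constraint, equality holds for (1) and (3); the remaining constraints have slack.

(1) and (3)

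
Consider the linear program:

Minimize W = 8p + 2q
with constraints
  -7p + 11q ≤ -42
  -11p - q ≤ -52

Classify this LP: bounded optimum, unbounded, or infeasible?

From the feasible point (307/64, -49/64), moving in the direction (1, -11) keeps every constraint satisfied while W decreases without bound.

unbounded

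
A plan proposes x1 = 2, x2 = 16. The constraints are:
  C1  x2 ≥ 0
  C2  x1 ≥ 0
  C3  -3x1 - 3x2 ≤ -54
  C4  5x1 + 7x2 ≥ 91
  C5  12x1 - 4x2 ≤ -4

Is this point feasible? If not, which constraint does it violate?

feasible

C1: 16 ≥ 0 ✓
C2: 2 ≥ 0 ✓
C3: -54 ≤ -54 ✓
C4: 122 ≥ 91 ✓
C5: -40 ≤ -4 ✓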